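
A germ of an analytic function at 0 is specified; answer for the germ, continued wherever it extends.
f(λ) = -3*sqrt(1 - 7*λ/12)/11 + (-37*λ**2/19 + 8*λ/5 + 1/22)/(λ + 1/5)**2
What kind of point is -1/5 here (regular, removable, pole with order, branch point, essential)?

The point is a pole of order 2.

The denominator factor λ + 1/5 vanishes at -1/5 and appears to the power 2; the numerator there equals -3683/10450, nonzero, and no other factor vanishes.
The branch terms are analytic at this point.
Hence a pole whose order is the multiplicity, 2.


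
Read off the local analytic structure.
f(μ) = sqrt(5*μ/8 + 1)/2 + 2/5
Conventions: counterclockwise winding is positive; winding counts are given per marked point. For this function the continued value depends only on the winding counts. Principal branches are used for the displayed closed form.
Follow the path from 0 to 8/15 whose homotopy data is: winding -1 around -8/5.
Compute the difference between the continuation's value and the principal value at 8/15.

Continued minus principal equals -(2/3)*sqrt(3).

The rational part is single-valued and drops out of the difference; each branch term changes only by its own monodromy.
(1/2)*sqrt(1 - μ/(-8/5)): winding -1 is odd, the square root flips sign, contributing -2*(1/2)*sqrt(1 - (8/15)/(-8/5)) = -2*(1/2)*sqrt(4/3) = -(2/3)*sqrt(3).
Summing the contributions at μ = 8/15 gives -(2/3)*sqrt(3).


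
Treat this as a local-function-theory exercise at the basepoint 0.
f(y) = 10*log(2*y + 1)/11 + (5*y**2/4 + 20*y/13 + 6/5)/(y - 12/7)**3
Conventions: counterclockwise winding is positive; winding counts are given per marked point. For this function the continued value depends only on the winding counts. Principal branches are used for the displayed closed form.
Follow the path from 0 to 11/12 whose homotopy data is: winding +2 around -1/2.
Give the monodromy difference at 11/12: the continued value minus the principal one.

Continued minus principal equals (40/11)*pi*i.

The rational part is single-valued and drops out of the difference; each branch term changes only by its own monodromy.
(10/11)*log(1 - y/(-1/2)): each positive loop around -1/2 adds 2*pi*i to the log, so winding +2 contributes (10/11)*(2)*2*pi*i = (40/11)*pi*i.
Summing the contributions at y = 11/12 gives (40/11)*pi*i.


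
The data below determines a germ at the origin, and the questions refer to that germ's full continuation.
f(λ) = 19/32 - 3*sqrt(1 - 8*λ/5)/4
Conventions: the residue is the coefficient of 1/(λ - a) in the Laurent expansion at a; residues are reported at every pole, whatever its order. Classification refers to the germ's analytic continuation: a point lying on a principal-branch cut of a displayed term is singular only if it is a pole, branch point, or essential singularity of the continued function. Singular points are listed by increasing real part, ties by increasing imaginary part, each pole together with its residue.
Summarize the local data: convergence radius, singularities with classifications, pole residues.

Branch term (-3/4)*sqrt(1 - λ/(5/8)): its argument vanishes at λ = 5/8, a square-root branch point, modulus 5/8.
The radius of convergence is the smallest modulus among the singular points: 5/8.

Radius of convergence at 0: 5/8.
At 5/8: an algebraic (square-root) branch point.


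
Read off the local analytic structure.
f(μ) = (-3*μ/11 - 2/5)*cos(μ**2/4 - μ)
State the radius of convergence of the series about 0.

The radius of convergence is infinite.

The factor cos(μ**2/4 - μ) is entire and contributes no finite singular point.
The polynomial part has no poles.
No finite singular points: the Taylor series at 0 converges everywhere.


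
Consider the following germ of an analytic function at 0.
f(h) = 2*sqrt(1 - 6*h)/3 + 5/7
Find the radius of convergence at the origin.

The radius of convergence is 1/6.

Branch term (2/3)*sqrt(1 - h/(1/6)): its argument vanishes at h = 1/6, a square-root branch point, modulus 1/6.
The radius of convergence is the smallest modulus among the singular points: 1/6.


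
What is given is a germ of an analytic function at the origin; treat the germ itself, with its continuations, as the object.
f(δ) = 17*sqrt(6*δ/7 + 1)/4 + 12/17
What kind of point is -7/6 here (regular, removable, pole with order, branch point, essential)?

The term (17/4)*sqrt(1 - δ/(-7/6)) has argument 1 - -7/6/(-7/6) = 0 at -7/6: a square-root (algebraic, two-sheeted) branch point; the remaining terms are analytic or single-valued there.

The point is an algebraic (square-root) branch point.


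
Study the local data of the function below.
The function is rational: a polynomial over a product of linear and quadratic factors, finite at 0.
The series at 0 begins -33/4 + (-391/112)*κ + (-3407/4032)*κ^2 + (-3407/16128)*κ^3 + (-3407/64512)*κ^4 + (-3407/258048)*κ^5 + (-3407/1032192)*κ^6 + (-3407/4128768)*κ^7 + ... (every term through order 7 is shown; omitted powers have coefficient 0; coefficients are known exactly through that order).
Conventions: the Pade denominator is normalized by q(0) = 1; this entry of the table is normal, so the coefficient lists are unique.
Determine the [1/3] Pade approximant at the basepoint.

Taylor coefficients needed (read off): a_0 = -33/4, a_1 = -391/112, a_2 = -3407/4032, a_3 = -3407/16128, a_4 = -3407/64512.
Write the denominator as Q(κ) = 1 + q1*κ + q2*κ^2 + q3*κ^3. Requiring Q*f - P = O(κ^5) with deg P <= 1 kills the coefficients of κ^2..κ^4 in Q*f:
  κ^2: a_2 + q1*a_1 + q2*a_0 = 0, i.e. -3407/4032 + (-391/112)*q1 + (-33/4)*q2 = 0.
  κ^3: a_3 + q1*a_2 + q2*a_1 + q3*a_0 = 0, i.e. -3407/16128 + (-3407/4032)*q1 + (-391/112)*q2 + (-33/4)*q3 = 0.
  κ^4: a_4 + q1*a_3 + q2*a_2 + q3*a_1 = 0, i.e. -3407/64512 + (-3407/16128)*q1 + (-3407/4032)*q2 + (-391/112)*q3 = 0.
Solving this linear system: q1 = -18189973/78256404, q2 = -238490/58692303, q3 = -166943/2112922908.
The numerator is Q*f truncated at degree 1: P0 = a_0 = -33/4; P1 = a_1 + q1*a_0 = -71826661/45649569.

The Pade approximant has numerator coefficients [-33/4, -71826661/45649569]; denominator coefficients [1, -18189973/78256404, -238490/58692303, -166943/2112922908].


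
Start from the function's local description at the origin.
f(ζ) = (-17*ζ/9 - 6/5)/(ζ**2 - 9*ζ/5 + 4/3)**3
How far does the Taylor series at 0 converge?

The radius of convergence is (2/3)*sqrt(3).

Denominator factor (ζ**2 - 9*ζ/5 + 4/3)^3: discriminant -157/75, complex-conjugate roots (9/10) + ((1/30)*sqrt(471))*i and (9/10) - ((1/30)*sqrt(471))*i; poles of order 3, moduli (2/3)*sqrt(3) and (2/3)*sqrt(3).
The radius of convergence is the smallest modulus among the singular points: (2/3)*sqrt(3).


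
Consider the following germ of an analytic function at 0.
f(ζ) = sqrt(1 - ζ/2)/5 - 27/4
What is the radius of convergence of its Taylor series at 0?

The radius of convergence is 2.

Branch term (1/5)*sqrt(1 - ζ/(2)): its argument vanishes at ζ = 2, a square-root branch point, modulus 2.
The radius of convergence is the smallest modulus among the singular points: 2.


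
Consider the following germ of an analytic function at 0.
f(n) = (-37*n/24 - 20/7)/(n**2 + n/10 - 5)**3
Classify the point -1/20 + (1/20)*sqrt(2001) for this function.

The point is a pole of order 3.

The denominator factor n**2 + n/10 - 5 vanishes at -1/20 + (1/20)*sqrt(2001) and appears to the power 3; the numerator there equals -9341/3360 - (37/480)*sqrt(2001), nonzero, and no other factor vanishes.
Hence a pole whose order is the multiplicity, 3.


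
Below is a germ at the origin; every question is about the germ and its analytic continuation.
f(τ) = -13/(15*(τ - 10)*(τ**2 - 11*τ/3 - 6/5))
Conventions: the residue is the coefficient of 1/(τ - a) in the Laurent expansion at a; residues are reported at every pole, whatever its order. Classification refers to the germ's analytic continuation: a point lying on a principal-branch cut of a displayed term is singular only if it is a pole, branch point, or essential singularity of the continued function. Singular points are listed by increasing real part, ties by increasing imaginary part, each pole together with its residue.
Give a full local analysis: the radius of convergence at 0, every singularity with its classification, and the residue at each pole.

Radius of convergence at 0: -11/6 + (1/30)*sqrt(4105).
At 11/6 - (1/30)*sqrt(4105): a pole of order 1; residue 13/1864 - (637/1530344)*sqrt(4105).
At 11/6 + (1/30)*sqrt(4105): a pole of order 1; residue 13/1864 + (637/1530344)*sqrt(4105).
At 10: a pole of order 1; residue -13/932.

Denominator factor (τ**2 - 11*τ/3 - 6/5): discriminant 821/45, real irrational roots 11/6 + (1/30)*sqrt(4105) and 11/6 - (1/30)*sqrt(4105); poles of order 1, moduli 11/6 + (1/30)*sqrt(4105) and -11/6 + (1/30)*sqrt(4105).
Denominator factor (τ - 10): pole of order 1 at 10, modulus 10.
The radius of convergence is the smallest modulus among the singular points: -11/6 + (1/30)*sqrt(4105).
The factor τ**2 - 11*τ/3 - 6/5 splits as (τ - a)(τ - a') with a = 11/6 - (1/30)*sqrt(4105), a' = 11/6 + (1/30)*sqrt(4105). At the order-1 pole a set g(τ) = (τ - a)*f(τ) = [-13/(15*(τ - 10))] / (τ - a').
Simple pole: residue = g(a) at a = 11/6 - (1/30)*sqrt(4105), which is 13/1864 - (637/1530344)*sqrt(4105).
The factor τ**2 - 11*τ/3 - 6/5 splits as (τ - a)(τ - a') with a = 11/6 + (1/30)*sqrt(4105), a' = 11/6 - (1/30)*sqrt(4105). At the order-1 pole a set g(τ) = (τ - a)*f(τ) = [-13/(15*(τ - 10))] / (τ - a').
Simple pole: residue = g(a) at a = 11/6 + (1/30)*sqrt(4105), which is 13/1864 + (637/1530344)*sqrt(4105).
At the order-1 pole 10 set g(τ) = (τ - (10))*f(τ) = -13/(15*(τ**2 - 11*τ/3 - 6/5)).
Simple pole: residue = g(a) at a = 10, which is -13/932.
List the singular points by increasing real part (a conjugate pair: the negative imaginary part first).


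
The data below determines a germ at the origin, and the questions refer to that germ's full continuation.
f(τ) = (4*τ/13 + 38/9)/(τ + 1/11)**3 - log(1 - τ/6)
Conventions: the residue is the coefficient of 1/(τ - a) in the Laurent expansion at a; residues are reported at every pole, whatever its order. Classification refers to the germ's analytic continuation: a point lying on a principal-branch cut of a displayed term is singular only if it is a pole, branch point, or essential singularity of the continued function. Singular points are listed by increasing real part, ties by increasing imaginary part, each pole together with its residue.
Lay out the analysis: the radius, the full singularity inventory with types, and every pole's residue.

Denominator factor (τ + 1/11)^3: pole of order 3 at -1/11, modulus 1/11.
Branch term (-1)*log(1 - τ/(6)): its argument vanishes at τ = 6, a logarithmic branch point, modulus 6.
The radius of convergence is the smallest modulus among the singular points: 1/11.
The branch term is analytic at -1/11 and contributes nothing to the residue; only the rational part matters.
At the order-3 pole -1/11 set g(τ) = (τ - (-1/11))^3*(rational part) = 4*τ/13 + 38/9.
Order-3 pole: residue = g''(a)/2; g''(-1/11) = 0, so the residue is 0.
List the singular points by increasing real part (a conjugate pair: the negative imaginary part first).

Radius of convergence at 0: 1/11.
At -1/11: a pole of order 3; residue 0.
At 6: a logarithmic branch point.


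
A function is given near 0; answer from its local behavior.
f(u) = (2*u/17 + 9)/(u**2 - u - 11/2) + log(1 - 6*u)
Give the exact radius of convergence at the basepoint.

Denominator factor (u**2 - u - 11/2): discriminant 23, real irrational roots 1/2 + (1/2)*sqrt(23) and 1/2 - (1/2)*sqrt(23); poles of order 1, moduli 1/2 + (1/2)*sqrt(23) and -1/2 + (1/2)*sqrt(23).
Branch term (1)*log(1 - u/(1/6)): its argument vanishes at u = 1/6, a logarithmic branch point, modulus 1/6.
The radius of convergence is the smallest modulus among the singular points: 1/6.

The radius of convergence is 1/6.


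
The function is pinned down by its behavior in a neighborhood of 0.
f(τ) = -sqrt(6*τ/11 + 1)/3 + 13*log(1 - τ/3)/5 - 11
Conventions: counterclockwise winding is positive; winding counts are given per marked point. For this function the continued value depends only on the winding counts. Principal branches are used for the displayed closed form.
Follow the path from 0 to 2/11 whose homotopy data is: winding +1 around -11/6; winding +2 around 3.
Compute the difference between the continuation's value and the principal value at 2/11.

Continued minus principal equals ((2/33)*sqrt(133)) + ((52/5)*pi)*i.

The rational part is single-valued and drops out of the difference; each branch term changes only by its own monodromy.
(-1/3)*sqrt(1 - τ/(-11/6)): winding +1 is odd, the square root flips sign, contributing -2*(-1/3)*sqrt(1 - (2/11)/(-11/6)) = -2*(-1/3)*sqrt(133/121) = (2/33)*sqrt(133).
(13/5)*log(1 - τ/(3)): each positive loop around 3 adds 2*pi*i to the log, so winding +2 contributes (13/5)*(2)*2*pi*i = (52/5)*pi*i.
Summing the contributions at τ = 2/11 gives ((2/33)*sqrt(133)) + ((52/5)*pi)*i.


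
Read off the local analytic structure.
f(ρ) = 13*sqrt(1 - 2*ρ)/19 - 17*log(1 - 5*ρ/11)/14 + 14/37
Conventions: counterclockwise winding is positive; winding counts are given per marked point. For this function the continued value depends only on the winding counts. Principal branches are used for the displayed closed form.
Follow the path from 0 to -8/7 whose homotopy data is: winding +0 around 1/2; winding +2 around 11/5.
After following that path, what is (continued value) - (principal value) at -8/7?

The rational part is single-valued and drops out of the difference; each branch term changes only by its own monodromy.
(13/19)*sqrt(1 - ρ/(1/2)): winding +0 is even, the square root returns to the same sheet, contribution 0.
(-17/14)*log(1 - ρ/(11/5)): each positive loop around 11/5 adds 2*pi*i to the log, so winding +2 contributes (-17/14)*(2)*2*pi*i = -(34/7)*pi*i.
Summing the contributions at ρ = -8/7 gives -(34/7)*pi*i.

Continued minus principal equals -(34/7)*pi*i.


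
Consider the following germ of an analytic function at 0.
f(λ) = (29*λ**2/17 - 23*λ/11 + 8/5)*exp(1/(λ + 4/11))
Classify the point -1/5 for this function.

The point is a regular point.

There is no denominator, hence no pole anywhere.
The essential point of exp(1/(λ - (-4/11))) is -4/11, not -1/5.
So the germ continues analytically to -1/5.


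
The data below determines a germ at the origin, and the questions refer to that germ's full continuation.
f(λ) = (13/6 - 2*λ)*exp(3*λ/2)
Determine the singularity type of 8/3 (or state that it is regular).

The point is a regular point.

There is no denominator, hence no pole anywhere.
The factor exp(3*λ/2) is entire.
So the germ continues analytically to 8/3.


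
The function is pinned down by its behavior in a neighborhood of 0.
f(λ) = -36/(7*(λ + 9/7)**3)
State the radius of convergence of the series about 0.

The radius of convergence is 9/7.

Denominator factor (λ + 9/7)^3: pole of order 3 at -9/7, modulus 9/7.
The radius of convergence is the smallest modulus among the singular points: 9/7.


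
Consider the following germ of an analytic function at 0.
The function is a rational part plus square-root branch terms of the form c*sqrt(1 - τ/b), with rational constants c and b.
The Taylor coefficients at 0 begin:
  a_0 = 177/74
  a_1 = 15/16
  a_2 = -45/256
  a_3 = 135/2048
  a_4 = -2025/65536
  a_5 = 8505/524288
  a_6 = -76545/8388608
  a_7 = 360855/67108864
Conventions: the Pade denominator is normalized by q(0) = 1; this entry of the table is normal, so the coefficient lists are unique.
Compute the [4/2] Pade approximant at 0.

The Pade approximant has numerator coefficients [177/74, 897/296, 4911/4736, 135/2048, -135/65536]; denominator coefficients [1, 7/8, 21/128].

Taylor coefficients needed (read off): a_0 = 177/74, a_1 = 15/16, a_2 = -45/256, a_3 = 135/2048, a_4 = -2025/65536, a_5 = 8505/524288, a_6 = -76545/8388608.
Write the denominator as Q(τ) = 1 + q1*τ + q2*τ^2. Requiring Q*f - P = O(τ^7) with deg P <= 4 kills the coefficients of τ^5..τ^6 in Q*f:
  τ^5: a_5 + q1*a_4 + q2*a_3 = 0, i.e. 8505/524288 + (-2025/65536)*q1 + (135/2048)*q2 = 0.
  τ^6: a_6 + q1*a_5 + q2*a_4 = 0, i.e. -76545/8388608 + (8505/524288)*q1 + (-2025/65536)*q2 = 0.
Solving this linear system: q1 = 7/8, q2 = 21/128.
The numerator is Q*f truncated at degree 4: P0 = a_0 = 177/74; P1 = a_1 + q1*a_0 = 897/296; P2 = a_2 + q1*a_1 + q2*a_0 = 4911/4736; P3 = a_3 + q1*a_2 + q2*a_1 = 135/2048; P4 = a_4 + q1*a_3 + q2*a_2 = -135/65536.


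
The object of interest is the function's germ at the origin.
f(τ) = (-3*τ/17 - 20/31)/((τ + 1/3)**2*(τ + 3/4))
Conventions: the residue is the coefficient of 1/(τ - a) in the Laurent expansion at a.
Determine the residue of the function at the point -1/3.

The residue is 38916/13175.

At the order-2 pole -1/3 set g(τ) = (τ - (-1/3))^2*f(τ) = (-3*τ/17 - 20/31)/(τ + 3/4).
Order-2 pole: residue = g'(a); g'(-1/3) = 38916/13175, so the residue is 38916/13175.


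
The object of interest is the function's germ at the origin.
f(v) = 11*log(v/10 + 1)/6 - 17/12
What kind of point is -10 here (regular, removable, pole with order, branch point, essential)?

The point is a logarithmic branch point.

The term (11/6)*log(1 - v/(-10)) has argument 1 - -10/(-10) = 0 at -10: a logarithmic (infinitely-sheeted) branch point; the remaining terms are analytic or single-valued there.


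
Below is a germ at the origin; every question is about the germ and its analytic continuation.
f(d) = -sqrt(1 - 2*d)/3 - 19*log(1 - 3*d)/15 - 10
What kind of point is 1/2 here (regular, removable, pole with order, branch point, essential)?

The point is an algebraic (square-root) branch point.

The term (-1/3)*sqrt(1 - d/(1/2)) has argument 1 - 1/2/(1/2) = 0 at 1/2: a square-root (algebraic, two-sheeted) branch point; the remaining terms are analytic or single-valued there.


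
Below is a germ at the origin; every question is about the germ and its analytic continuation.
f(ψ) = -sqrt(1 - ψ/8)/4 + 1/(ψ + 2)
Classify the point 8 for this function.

The point is an algebraic (square-root) branch point.

The term (-1/4)*sqrt(1 - ψ/(8)) has argument 1 - 8/(8) = 0 at 8: a square-root (algebraic, two-sheeted) branch point; the remaining terms are analytic or single-valued there.


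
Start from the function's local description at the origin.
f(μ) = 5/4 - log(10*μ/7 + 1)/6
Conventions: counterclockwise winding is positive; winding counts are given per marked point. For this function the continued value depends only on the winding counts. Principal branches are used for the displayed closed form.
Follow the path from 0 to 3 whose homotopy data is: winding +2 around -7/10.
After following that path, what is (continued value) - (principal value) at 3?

The rational part is single-valued and drops out of the difference; each branch term changes only by its own monodromy.
(-1/6)*log(1 - μ/(-7/10)): each positive loop around -7/10 adds 2*pi*i to the log, so winding +2 contributes (-1/6)*(2)*2*pi*i = -(2/3)*pi*i.
Summing the contributions at μ = 3 gives -(2/3)*pi*i.

Continued minus principal equals -(2/3)*pi*i.


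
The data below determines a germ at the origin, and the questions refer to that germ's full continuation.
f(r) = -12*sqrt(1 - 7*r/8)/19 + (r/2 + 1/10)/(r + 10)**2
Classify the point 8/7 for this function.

The term (-12/19)*sqrt(1 - r/(8/7)) has argument 1 - 8/7/(8/7) = 0 at 8/7: a square-root (algebraic, two-sheeted) branch point; the remaining terms are analytic or single-valued there.

The point is an algebraic (square-root) branch point.


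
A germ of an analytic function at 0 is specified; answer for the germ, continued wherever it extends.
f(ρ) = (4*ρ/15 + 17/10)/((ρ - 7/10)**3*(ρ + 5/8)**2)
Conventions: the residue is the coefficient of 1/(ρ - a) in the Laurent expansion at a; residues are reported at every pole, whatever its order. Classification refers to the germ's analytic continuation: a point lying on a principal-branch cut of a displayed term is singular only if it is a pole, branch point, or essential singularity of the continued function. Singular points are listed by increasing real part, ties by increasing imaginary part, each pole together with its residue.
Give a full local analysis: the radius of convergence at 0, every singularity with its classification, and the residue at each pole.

Denominator factor (ρ - 7/10)^3: pole of order 3 at 7/10, modulus 7/10.
Denominator factor (ρ + 5/8)^2: pole of order 2 at -5/8, modulus 5/8.
The radius of convergence is the smallest modulus among the singular points: 5/8.
At the order-2 pole -5/8 set g(ρ) = (ρ - (-5/8))^2*f(ρ) = (4*ρ/15 + 17/10)/(ρ - 7/10)**3.
Order-2 pole: residue = g'(a); g'(-5/8) = -38041600/23671443, so the residue is -38041600/23671443.
At the order-3 pole 7/10 set g(ρ) = (ρ - (7/10))^3*f(ρ) = (4*ρ/15 + 17/10)/(ρ + 5/8)**2.
Order-3 pole: residue = g''(a)/2; g''(7/10) = 76083200/23671443, so the residue is 38041600/23671443.
List the singular points by increasing real part (a conjugate pair: the negative imaginary part first).

Radius of convergence at 0: 5/8.
At -5/8: a pole of order 2; residue -38041600/23671443.
At 7/10: a pole of order 3; residue 38041600/23671443.


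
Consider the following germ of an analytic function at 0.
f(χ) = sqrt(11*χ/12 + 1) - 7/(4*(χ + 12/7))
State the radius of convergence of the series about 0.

The radius of convergence is 12/11.

Denominator factor (χ + 12/7): pole of order 1 at -12/7, modulus 12/7.
Branch term (1)*sqrt(1 - χ/(-12/11)): its argument vanishes at χ = -12/11, a square-root branch point, modulus 12/11.
The radius of convergence is the smallest modulus among the singular points: 12/11.


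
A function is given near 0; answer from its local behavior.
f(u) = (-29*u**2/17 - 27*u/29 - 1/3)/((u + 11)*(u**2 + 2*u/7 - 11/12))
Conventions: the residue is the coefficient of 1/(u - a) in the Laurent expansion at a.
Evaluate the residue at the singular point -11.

The residue is -8137612/4842739.

At the order-1 pole -11 set g(u) = (u - (-11))*f(u) = (-29*u**2/17 - 27*u/29 - 1/3)/(u**2 + 2*u/7 - 11/12).
Simple pole: residue = g(a) at a = -11, which is -8137612/4842739.


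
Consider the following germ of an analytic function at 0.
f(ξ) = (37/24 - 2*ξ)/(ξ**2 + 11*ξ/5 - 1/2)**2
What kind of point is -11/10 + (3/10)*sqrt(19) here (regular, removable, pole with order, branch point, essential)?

The point is a pole of order 2.

The denominator factor ξ**2 + 11*ξ/5 - 1/2 vanishes at -11/10 + (3/10)*sqrt(19) and appears to the power 2; the numerator there equals 449/120 - (3/5)*sqrt(19), nonzero, and no other factor vanishes.
Hence a pole whose order is the multiplicity, 2.


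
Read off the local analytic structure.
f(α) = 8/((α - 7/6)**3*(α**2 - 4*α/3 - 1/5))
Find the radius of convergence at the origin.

The radius of convergence is -2/3 + (1/15)*sqrt(145).

Denominator factor (α - 7/6)^3: pole of order 3 at 7/6, modulus 7/6.
Denominator factor (α**2 - 4*α/3 - 1/5): discriminant 116/45, real irrational roots 2/3 + (1/15)*sqrt(145) and 2/3 - (1/15)*sqrt(145); poles of order 1, moduli 2/3 + (1/15)*sqrt(145) and -2/3 + (1/15)*sqrt(145).
The radius of convergence is the smallest modulus among the singular points: -2/3 + (1/15)*sqrt(145).


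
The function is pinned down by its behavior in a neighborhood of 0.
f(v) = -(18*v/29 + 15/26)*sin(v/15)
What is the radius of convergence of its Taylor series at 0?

The factor -sin(v/15) is entire and contributes no finite singular point.
The polynomial part has no poles.
No finite singular points: the Taylor series at 0 converges everywhere.

The radius of convergence is infinite.


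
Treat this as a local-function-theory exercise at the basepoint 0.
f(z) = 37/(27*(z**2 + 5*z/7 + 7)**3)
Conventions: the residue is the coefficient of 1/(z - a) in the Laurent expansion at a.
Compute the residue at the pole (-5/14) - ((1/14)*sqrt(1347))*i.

The residue is ((1243718/21996080307)*sqrt(1347))*i.

The factor z**2 + 5*z/7 + 7 splits as (z - a)(z - a') with a = (-5/14) - ((1/14)*sqrt(1347))*i, a' = (-5/14) + ((1/14)*sqrt(1347))*i. At the order-3 pole a set g(z) = (z - a)^3*f(z) = [37/27] / (z - a')^3.
Order-3 pole: residue = g''(a)/2; g''((-5/14) - ((1/14)*sqrt(1347))*i) = ((2487436/21996080307)*sqrt(1347))*i, so the residue is ((1243718/21996080307)*sqrt(1347))*i.


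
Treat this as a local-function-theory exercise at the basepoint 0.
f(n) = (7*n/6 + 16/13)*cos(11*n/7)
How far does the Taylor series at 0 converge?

The factor cos(11*n/7) is entire and contributes no finite singular point.
The polynomial part has no poles.
No finite singular points: the Taylor series at 0 converges everywhere.

The radius of convergence is infinite.


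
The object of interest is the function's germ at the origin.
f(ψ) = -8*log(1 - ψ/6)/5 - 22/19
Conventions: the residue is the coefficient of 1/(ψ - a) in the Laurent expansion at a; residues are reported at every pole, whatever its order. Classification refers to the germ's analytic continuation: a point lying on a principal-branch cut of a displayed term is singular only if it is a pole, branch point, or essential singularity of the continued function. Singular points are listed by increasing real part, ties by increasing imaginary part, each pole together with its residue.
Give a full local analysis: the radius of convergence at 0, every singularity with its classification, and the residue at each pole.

Branch term (-8/5)*log(1 - ψ/(6)): its argument vanishes at ψ = 6, a logarithmic branch point, modulus 6.
The radius of convergence is the smallest modulus among the singular points: 6.

Radius of convergence at 0: 6.
At 6: a logarithmic branch point.


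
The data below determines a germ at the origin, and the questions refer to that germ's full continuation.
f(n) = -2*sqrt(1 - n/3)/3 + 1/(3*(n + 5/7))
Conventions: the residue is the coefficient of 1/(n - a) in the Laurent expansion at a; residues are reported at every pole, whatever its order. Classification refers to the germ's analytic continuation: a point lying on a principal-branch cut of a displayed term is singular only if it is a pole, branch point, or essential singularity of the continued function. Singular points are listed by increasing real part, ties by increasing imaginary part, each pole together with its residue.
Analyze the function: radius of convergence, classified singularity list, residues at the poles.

Radius of convergence at 0: 5/7.
At -5/7: a pole of order 1; residue 1/3.
At 3: an algebraic (square-root) branch point.

Denominator factor (n + 5/7): pole of order 1 at -5/7, modulus 5/7.
Branch term (-2/3)*sqrt(1 - n/(3)): its argument vanishes at n = 3, a square-root branch point, modulus 3.
The radius of convergence is the smallest modulus among the singular points: 5/7.
The branch term is analytic at -5/7 and contributes nothing to the residue; only the rational part matters.
At the order-1 pole -5/7 set g(n) = (n - (-5/7))*(rational part) = 1/3.
Simple pole: residue = g(a) at a = -5/7, which is 1/3.
List the singular points by increasing real part (a conjugate pair: the negative imaginary part first).


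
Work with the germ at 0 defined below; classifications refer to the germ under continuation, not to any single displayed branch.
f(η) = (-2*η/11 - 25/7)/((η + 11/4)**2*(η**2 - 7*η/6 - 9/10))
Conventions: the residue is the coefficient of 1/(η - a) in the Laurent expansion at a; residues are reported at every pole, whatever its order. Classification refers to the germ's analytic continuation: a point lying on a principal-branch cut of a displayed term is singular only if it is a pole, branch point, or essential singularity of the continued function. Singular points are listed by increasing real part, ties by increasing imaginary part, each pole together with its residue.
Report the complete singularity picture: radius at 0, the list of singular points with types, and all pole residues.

Radius of convergence at 0: -7/12 + (1/60)*sqrt(4465).
At -11/4: a pole of order 2; residue -98775840/432136397.
At 7/12 - (1/60)*sqrt(4465): a pole of order 1; residue 49387920/432136397 + (1168730160/385897802521)*sqrt(4465).
At 7/12 + (1/60)*sqrt(4465): a pole of order 1; residue 49387920/432136397 - (1168730160/385897802521)*sqrt(4465).


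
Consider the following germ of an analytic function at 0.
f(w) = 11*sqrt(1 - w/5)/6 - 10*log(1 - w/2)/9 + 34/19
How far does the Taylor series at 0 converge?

Branch term (11/6)*sqrt(1 - w/(5)): its argument vanishes at w = 5, a square-root branch point, modulus 5.
Branch term (-10/9)*log(1 - w/(2)): its argument vanishes at w = 2, a logarithmic branch point, modulus 2.
The radius of convergence is the smallest modulus among the singular points: 2.

The radius of convergence is 2.


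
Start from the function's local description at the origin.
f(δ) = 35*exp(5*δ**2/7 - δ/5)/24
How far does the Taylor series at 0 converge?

The factor exp(5*δ**2/7 - δ/5) is entire and contributes no finite singular point.
The polynomial part has no poles.
No finite singular points: the Taylor series at 0 converges everywhere.

The radius of convergence is infinite.


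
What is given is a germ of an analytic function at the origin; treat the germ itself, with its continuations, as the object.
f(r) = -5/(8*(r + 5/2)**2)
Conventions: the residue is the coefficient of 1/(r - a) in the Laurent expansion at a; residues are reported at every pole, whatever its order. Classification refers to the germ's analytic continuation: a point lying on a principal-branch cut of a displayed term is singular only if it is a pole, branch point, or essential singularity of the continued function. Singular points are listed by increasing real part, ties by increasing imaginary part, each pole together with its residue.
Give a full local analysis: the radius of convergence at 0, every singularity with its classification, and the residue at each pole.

Denominator factor (r + 5/2)^2: pole of order 2 at -5/2, modulus 5/2.
The radius of convergence is the smallest modulus among the singular points: 5/2.
At the order-2 pole -5/2 set g(r) = (r - (-5/2))^2*f(r) = -5/8.
Order-2 pole: residue = g'(a); g'(-5/2) = 0, so the residue is 0.

Radius of convergence at 0: 5/2.
At -5/2: a pole of order 2; residue 0.


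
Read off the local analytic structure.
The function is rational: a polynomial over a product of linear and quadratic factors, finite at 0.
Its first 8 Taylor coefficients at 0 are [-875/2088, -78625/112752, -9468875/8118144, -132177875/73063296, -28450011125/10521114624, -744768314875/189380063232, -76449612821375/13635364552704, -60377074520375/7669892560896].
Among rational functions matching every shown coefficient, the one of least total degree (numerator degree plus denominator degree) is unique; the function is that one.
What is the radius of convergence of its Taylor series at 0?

The radius of convergence is 4/5.

No rational of total degree below 4 reproduces all 8 coefficients; solving the [1/3] Pade equations on them gives f(η) = (20*η/27 - 35/29)/((η - 4/5)**2*(η + 9/2)), whose expansion matches every shown term.
Denominator factor (η + 9/2): pole of order 1 at -9/2, modulus 9/2.
Denominator factor (η - 4/5)^2: pole of order 2 at 4/5, modulus 4/5.
The radius of convergence is the smallest modulus among the singular points: 4/5.


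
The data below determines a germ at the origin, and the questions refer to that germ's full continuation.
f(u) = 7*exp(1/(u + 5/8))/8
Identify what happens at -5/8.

The exponent 1/(u - (-5/8)) has a pole at -5/8, so exp(1/(u - (-5/8))) takes every nonzero value near it: an essential singularity (not a pole of any order).

The point is an essential singularity.


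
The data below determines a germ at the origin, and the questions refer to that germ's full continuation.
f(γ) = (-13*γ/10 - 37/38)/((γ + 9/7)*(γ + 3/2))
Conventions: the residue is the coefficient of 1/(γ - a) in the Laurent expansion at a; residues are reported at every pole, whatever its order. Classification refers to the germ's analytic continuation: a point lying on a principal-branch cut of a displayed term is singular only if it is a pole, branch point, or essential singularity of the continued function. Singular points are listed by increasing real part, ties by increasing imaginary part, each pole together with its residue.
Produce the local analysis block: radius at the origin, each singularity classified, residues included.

Radius of convergence at 0: 9/7.
At -3/2: a pole of order 1; residue -2597/570.
At -9/7: a pole of order 1; residue 928/285.

Denominator factor (γ + 3/2): pole of order 1 at -3/2, modulus 3/2.
Denominator factor (γ + 9/7): pole of order 1 at -9/7, modulus 9/7.
The radius of convergence is the smallest modulus among the singular points: 9/7.
At the order-1 pole -3/2 set g(γ) = (γ - (-3/2))*f(γ) = (-13*γ/10 - 37/38)/(γ + 9/7).
Simple pole: residue = g(a) at a = -3/2, which is -2597/570.
At the order-1 pole -9/7 set g(γ) = (γ - (-9/7))*f(γ) = (-13*γ/10 - 37/38)/(γ + 3/2).
Simple pole: residue = g(a) at a = -9/7, which is 928/285.
List the singular points by increasing real part (a conjugate pair: the negative imaginary part first).


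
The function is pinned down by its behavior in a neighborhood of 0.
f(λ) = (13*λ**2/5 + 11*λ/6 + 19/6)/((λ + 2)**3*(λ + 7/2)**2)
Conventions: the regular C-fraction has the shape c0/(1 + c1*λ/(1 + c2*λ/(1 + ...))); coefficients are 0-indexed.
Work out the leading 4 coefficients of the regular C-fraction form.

Taylor coefficients (expand at 0): a_0 = 19/588, a_1 = -397/8232, a_2 = 2588/36015, a_3 = -360011/4033680.
c0 = a_0 = 19/588. Peel one level at a time: if S = 1 + c*λ/S' with S'(0) = 1, then c is the λ-coefficient of S and S' = c*λ/(S - 1).
S_1 = c0/f = 1 + (397/266)*λ + (1293/353780)*λ^2 + ...; c1 = 397/266.
S_2 = c1*λ/(S_1 - 1) = 1 + (-1293/528010)*λ + (142689397/386142050)*λ^2 + ...; c2 = -1293/528010.
S_3 = c2*λ/(S_2 - 1) = 1 + (2711098543/17966235)*λ + ...; c3 = 2711098543/17966235.

The regular C-fraction coefficients are [19/588, 397/266, -1293/528010, 2711098543/17966235].


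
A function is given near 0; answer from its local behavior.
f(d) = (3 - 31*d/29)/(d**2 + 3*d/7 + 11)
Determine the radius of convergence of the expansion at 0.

Denominator factor (d**2 + 3*d/7 + 11): discriminant -2147/49, complex-conjugate roots (-3/14) + ((1/14)*sqrt(2147))*i and (-3/14) - ((1/14)*sqrt(2147))*i; poles of order 1, moduli sqrt(11) and sqrt(11).
The radius of convergence is the smallest modulus among the singular points: sqrt(11).

The radius of convergence is sqrt(11).


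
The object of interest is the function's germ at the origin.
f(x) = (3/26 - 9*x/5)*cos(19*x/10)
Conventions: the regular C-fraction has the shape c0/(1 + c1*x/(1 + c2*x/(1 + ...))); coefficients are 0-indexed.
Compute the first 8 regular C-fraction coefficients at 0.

Taylor coefficients (expand at 0): a_0 = 3/26, a_1 = -9/5, a_2 = -1083/5200, a_3 = 3249/1000, a_4 = 130321/2080000, a_5 = -390963/400000, a_6 = -47045881/6240000000, a_7 = 47045881/400000000.
c0 = a_0 = 3/26. Peel one level at a time: if S = 1 + c*x/S' with S'(0) = 1, then c is the x-coefficient of S and S' = c*x/(S - 1).
S_1 = c0/f = 1 + (78/5)*x + (49033/200)*x^2 + ...; c1 = 78/5.
S_2 = c1*x/(S_1 - 1) = 1 + (-49033/3120)*x + (17700913/9734400)*x^2 + ...; c2 = -49033/3120.
S_3 = c2*x/(S_2 - 1) = 1 + (361/3120)*x + (-130321/11767920)*x^2 + ...; c3 = 361/3120.
S_4 = c3*x/(S_3 - 1) = 1 + (4693/49033)*x + (-17838604537/12021175445)*x^2 + ...; c4 = 4693/49033.
S_5 = c4*x/(S_4 - 1) = 1 + (3801109/245165)*x + (118612301713/490330000)*x^2 + ...; c5 = 3801109/245165.
S_6 = c5*x/(S_5 - 1) = 1 + (-118612301713/7602218000)*x + (2099546033351563969/57793718519524000000)*x^2 + ...; c6 = -118612301713/7602218000.
S_7 = c6*x/(S_6 - 1) = 1 + (17700913/7602218000)*x + ...; c7 = 17700913/7602218000.

The regular C-fraction coefficients are [3/26, 78/5, -49033/3120, 361/3120, 4693/49033, 3801109/245165, -118612301713/7602218000, 17700913/7602218000].


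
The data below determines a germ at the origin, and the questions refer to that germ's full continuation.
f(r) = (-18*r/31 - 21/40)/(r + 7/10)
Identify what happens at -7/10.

The point is a pole of order 1.

The denominator factor r + 7/10 vanishes at -7/10 and appears to the power 1; the numerator there equals -147/1240, nonzero, and no other factor vanishes.
Hence a pole whose order is the multiplicity, 1.


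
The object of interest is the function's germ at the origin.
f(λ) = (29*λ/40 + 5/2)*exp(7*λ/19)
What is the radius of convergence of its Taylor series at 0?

The radius of convergence is infinite.

The factor exp(7*λ/19) is entire and contributes no finite singular point.
The polynomial part has no poles.
No finite singular points: the Taylor series at 0 converges everywhere.


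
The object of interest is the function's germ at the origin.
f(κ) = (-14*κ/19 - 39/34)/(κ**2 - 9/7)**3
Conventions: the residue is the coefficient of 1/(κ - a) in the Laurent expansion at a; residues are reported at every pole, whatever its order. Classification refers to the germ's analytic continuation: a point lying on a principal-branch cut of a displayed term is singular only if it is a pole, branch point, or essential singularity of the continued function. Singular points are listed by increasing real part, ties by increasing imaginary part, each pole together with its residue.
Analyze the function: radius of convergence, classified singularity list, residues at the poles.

Radius of convergence at 0: (3/7)*sqrt(7).
At -(3/7)*sqrt(7): a pole of order 3; residue (637/14688)*sqrt(7).
At (3/7)*sqrt(7): a pole of order 3; residue -(637/14688)*sqrt(7).

Denominator factor (κ**2 - 9/7)^3: discriminant 36/7, real irrational roots (3/7)*sqrt(7) and -(3/7)*sqrt(7); poles of order 3, moduli (3/7)*sqrt(7) and (3/7)*sqrt(7).
The radius of convergence is the smallest modulus among the singular points: (3/7)*sqrt(7).
The factor κ**2 - 9/7 splits as (κ - a)(κ - a') with a = -(3/7)*sqrt(7), a' = (3/7)*sqrt(7). At the order-3 pole a set g(κ) = (κ - a)^3*f(κ) = [-14*κ/19 - 39/34] / (κ - a')^3.
Order-3 pole: residue = g''(a)/2; g''(-(3/7)*sqrt(7)) = (637/7344)*sqrt(7), so the residue is (637/14688)*sqrt(7).
The factor κ**2 - 9/7 splits as (κ - a)(κ - a') with a = (3/7)*sqrt(7), a' = -(3/7)*sqrt(7). At the order-3 pole a set g(κ) = (κ - a)^3*f(κ) = [-14*κ/19 - 39/34] / (κ - a')^3.
Order-3 pole: residue = g''(a)/2; g''((3/7)*sqrt(7)) = -(637/7344)*sqrt(7), so the residue is -(637/14688)*sqrt(7).
List the singular points by increasing real part (a conjugate pair: the negative imaginary part first).


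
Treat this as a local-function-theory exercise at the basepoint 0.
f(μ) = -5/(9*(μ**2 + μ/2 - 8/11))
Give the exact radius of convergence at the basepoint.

Denominator factor (μ**2 + μ/2 - 8/11): discriminant 139/44, real irrational roots -1/4 + (1/44)*sqrt(1529) and -1/4 - (1/44)*sqrt(1529); poles of order 1, moduli -1/4 + (1/44)*sqrt(1529) and 1/4 + (1/44)*sqrt(1529).
The radius of convergence is the smallest modulus among the singular points: -1/4 + (1/44)*sqrt(1529).

The radius of convergence is -1/4 + (1/44)*sqrt(1529).


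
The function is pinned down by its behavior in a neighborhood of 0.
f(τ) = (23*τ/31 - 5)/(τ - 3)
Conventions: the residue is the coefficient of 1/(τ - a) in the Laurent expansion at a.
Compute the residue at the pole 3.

At the order-1 pole 3 set g(τ) = (τ - (3))*f(τ) = 23*τ/31 - 5.
Simple pole: residue = g(a) at a = 3, which is -86/31.

The residue is -86/31.


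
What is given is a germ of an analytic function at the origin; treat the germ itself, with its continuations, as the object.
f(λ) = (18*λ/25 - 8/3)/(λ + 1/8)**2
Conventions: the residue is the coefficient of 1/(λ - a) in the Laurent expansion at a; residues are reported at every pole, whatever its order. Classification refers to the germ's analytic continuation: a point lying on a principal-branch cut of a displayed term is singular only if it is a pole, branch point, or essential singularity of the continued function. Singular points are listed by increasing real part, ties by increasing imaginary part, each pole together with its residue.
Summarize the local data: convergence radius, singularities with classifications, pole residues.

Radius of convergence at 0: 1/8.
At -1/8: a pole of order 2; residue 18/25.

Denominator factor (λ + 1/8)^2: pole of order 2 at -1/8, modulus 1/8.
The radius of convergence is the smallest modulus among the singular points: 1/8.
At the order-2 pole -1/8 set g(λ) = (λ - (-1/8))^2*f(λ) = 18*λ/25 - 8/3.
Order-2 pole: residue = g'(a); g'(-1/8) = 18/25, so the residue is 18/25.
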